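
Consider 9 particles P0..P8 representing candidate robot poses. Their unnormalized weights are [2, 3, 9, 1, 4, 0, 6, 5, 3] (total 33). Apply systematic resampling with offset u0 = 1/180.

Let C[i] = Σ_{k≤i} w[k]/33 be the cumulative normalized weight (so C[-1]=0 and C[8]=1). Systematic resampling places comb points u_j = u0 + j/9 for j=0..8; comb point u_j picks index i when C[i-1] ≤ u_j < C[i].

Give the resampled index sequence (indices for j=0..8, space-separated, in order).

C = [2/33, 5/33, 14/33, 5/11, 19/33, 19/33, 25/33, 10/11, 1]
j=0: u_0=1/180 ∈ [0, 2/33) → index 0
j=1: u_1=7/60 ∈ [2/33, 5/33) → index 1
j=2: u_2=41/180 ∈ [5/33, 14/33) → index 2
j=3: u_3=61/180 ∈ [5/33, 14/33) → index 2
j=4: u_4=9/20 ∈ [14/33, 5/11) → index 3
j=5: u_5=101/180 ∈ [5/11, 19/33) → index 4
j=6: u_6=121/180 ∈ [19/33, 25/33) → index 6
j=7: u_7=47/60 ∈ [25/33, 10/11) → index 7
j=8: u_8=161/180 ∈ [25/33, 10/11) → index 7

0 1 2 2 3 4 6 7 7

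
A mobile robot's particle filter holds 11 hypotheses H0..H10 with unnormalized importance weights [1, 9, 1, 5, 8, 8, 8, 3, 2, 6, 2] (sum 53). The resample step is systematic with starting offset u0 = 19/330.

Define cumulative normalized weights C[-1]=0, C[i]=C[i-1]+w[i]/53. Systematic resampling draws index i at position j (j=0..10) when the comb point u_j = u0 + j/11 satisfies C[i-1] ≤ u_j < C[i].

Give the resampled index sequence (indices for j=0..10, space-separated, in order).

C = [1/53, 10/53, 11/53, 16/53, 24/53, 32/53, 40/53, 43/53, 45/53, 51/53, 1]
j=0: u_0=19/330 ∈ [1/53, 10/53) → index 1
j=1: u_1=49/330 ∈ [1/53, 10/53) → index 1
j=2: u_2=79/330 ∈ [11/53, 16/53) → index 3
j=3: u_3=109/330 ∈ [16/53, 24/53) → index 4
j=4: u_4=139/330 ∈ [16/53, 24/53) → index 4
j=5: u_5=169/330 ∈ [24/53, 32/53) → index 5
j=6: u_6=199/330 ∈ [24/53, 32/53) → index 5
j=7: u_7=229/330 ∈ [32/53, 40/53) → index 6
j=8: u_8=259/330 ∈ [40/53, 43/53) → index 7
j=9: u_9=289/330 ∈ [45/53, 51/53) → index 9
j=10: u_10=29/30 ∈ [51/53, 1) → index 10

1 1 3 4 4 5 5 6 7 9 10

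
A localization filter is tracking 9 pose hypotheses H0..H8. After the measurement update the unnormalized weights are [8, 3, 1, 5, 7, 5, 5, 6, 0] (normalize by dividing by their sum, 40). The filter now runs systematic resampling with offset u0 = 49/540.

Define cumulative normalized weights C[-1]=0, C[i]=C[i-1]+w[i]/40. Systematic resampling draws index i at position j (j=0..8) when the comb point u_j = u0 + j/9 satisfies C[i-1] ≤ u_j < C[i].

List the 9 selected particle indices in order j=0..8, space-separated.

C = [1/5, 11/40, 3/10, 17/40, 3/5, 29/40, 17/20, 1, 1]
j=0: u_0=49/540 ∈ [0, 1/5) → index 0
j=1: u_1=109/540 ∈ [1/5, 11/40) → index 1
j=2: u_2=169/540 ∈ [3/10, 17/40) → index 3
j=3: u_3=229/540 ∈ [3/10, 17/40) → index 3
j=4: u_4=289/540 ∈ [17/40, 3/5) → index 4
j=5: u_5=349/540 ∈ [3/5, 29/40) → index 5
j=6: u_6=409/540 ∈ [29/40, 17/20) → index 6
j=7: u_7=469/540 ∈ [17/20, 1) → index 7
j=8: u_8=529/540 ∈ [17/20, 1) → index 7

0 1 3 3 4 5 6 7 7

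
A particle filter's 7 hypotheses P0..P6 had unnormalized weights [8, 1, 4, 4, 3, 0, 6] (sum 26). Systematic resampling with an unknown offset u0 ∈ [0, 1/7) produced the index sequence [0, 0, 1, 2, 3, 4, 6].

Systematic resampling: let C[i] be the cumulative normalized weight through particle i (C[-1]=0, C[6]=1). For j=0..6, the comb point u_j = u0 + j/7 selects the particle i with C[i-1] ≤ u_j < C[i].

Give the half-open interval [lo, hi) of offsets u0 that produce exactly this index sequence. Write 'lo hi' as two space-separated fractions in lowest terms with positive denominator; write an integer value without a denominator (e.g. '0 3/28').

2/91 5/91

C = [4/13, 9/26, 1/2, 17/26, 10/13, 10/13, 1]
j=0 picked index 0: u0 ∈ [0, 4/13)
j=1 picked index 0: u0 ∈ [-1/7, 15/91)
j=2 picked index 1: u0 ∈ [2/91, 11/182)
j=3 picked index 2: u0 ∈ [-15/182, 1/14)
j=4 picked index 3: u0 ∈ [-1/14, 15/182)
j=5 picked index 4: u0 ∈ [-11/182, 5/91)
j=6 picked index 6: u0 ∈ [-8/91, 1/7)
intersection: [2/91, 5/91)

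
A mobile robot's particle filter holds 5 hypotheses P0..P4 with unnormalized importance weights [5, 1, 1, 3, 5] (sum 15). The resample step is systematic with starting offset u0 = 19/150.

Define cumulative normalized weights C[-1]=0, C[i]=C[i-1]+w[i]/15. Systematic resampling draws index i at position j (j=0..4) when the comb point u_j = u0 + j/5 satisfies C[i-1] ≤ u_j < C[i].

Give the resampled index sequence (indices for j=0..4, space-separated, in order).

C = [1/3, 2/5, 7/15, 2/3, 1]
j=0: u_0=19/150 ∈ [0, 1/3) → index 0
j=1: u_1=49/150 ∈ [0, 1/3) → index 0
j=2: u_2=79/150 ∈ [7/15, 2/3) → index 3
j=3: u_3=109/150 ∈ [2/3, 1) → index 4
j=4: u_4=139/150 ∈ [2/3, 1) → index 4

0 0 3 4 4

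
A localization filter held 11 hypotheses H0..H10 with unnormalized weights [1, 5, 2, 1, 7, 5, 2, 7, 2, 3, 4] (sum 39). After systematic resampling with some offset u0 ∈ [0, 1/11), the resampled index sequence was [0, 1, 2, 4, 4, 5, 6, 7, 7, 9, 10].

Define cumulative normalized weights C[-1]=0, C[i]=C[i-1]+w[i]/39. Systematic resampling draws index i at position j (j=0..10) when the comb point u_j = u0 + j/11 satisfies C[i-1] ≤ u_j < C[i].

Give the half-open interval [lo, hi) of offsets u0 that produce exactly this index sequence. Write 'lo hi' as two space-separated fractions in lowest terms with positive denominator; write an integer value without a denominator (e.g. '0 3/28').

C = [1/39, 2/13, 8/39, 3/13, 16/39, 7/13, 23/39, 10/13, 32/39, 35/39, 1]
j=0 picked index 0: u0 ∈ [0, 1/39)
j=1 picked index 1: u0 ∈ [-28/429, 9/143)
j=2 picked index 2: u0 ∈ [-4/143, 10/429)
j=3 picked index 4: u0 ∈ [-6/143, 59/429)
j=4 picked index 4: u0 ∈ [-19/143, 20/429)
j=5 picked index 5: u0 ∈ [-19/429, 12/143)
j=6 picked index 6: u0 ∈ [-1/143, 19/429)
j=7 picked index 7: u0 ∈ [-20/429, 19/143)
j=8 picked index 7: u0 ∈ [-59/429, 6/143)
j=9 picked index 9: u0 ∈ [1/429, 34/429)
j=10 picked index 10: u0 ∈ [-5/429, 1/11)
intersection: [1/429, 10/429)

1/429 10/429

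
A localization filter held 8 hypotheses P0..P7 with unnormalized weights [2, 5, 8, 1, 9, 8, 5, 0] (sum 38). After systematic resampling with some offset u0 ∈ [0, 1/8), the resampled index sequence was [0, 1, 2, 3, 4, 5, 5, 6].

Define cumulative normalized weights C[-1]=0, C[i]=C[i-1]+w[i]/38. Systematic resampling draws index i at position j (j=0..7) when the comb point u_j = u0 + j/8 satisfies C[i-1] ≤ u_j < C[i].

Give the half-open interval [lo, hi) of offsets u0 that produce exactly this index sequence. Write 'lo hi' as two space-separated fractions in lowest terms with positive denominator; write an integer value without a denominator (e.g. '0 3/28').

5/152 7/152

C = [1/19, 7/38, 15/38, 8/19, 25/38, 33/38, 1, 1]
j=0 picked index 0: u0 ∈ [0, 1/19)
j=1 picked index 1: u0 ∈ [-11/152, 9/152)
j=2 picked index 2: u0 ∈ [-5/76, 11/76)
j=3 picked index 3: u0 ∈ [3/152, 7/152)
j=4 picked index 4: u0 ∈ [-3/38, 3/19)
j=5 picked index 5: u0 ∈ [5/152, 37/152)
j=6 picked index 5: u0 ∈ [-7/76, 9/76)
j=7 picked index 6: u0 ∈ [-1/152, 1/8)
intersection: [5/152, 7/152)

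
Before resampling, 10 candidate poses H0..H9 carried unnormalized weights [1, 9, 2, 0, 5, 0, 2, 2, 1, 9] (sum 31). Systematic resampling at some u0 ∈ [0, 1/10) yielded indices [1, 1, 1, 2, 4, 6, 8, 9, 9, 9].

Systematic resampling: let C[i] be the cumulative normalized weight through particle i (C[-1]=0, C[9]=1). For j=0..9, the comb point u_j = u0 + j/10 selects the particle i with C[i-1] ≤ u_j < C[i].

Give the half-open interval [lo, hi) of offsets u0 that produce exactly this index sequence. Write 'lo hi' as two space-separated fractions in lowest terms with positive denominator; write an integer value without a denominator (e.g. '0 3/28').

12/155 27/310

C = [1/31, 10/31, 12/31, 12/31, 17/31, 17/31, 19/31, 21/31, 22/31, 1]
j=0 picked index 1: u0 ∈ [1/31, 10/31)
j=1 picked index 1: u0 ∈ [-21/310, 69/310)
j=2 picked index 1: u0 ∈ [-26/155, 19/155)
j=3 picked index 2: u0 ∈ [7/310, 27/310)
j=4 picked index 4: u0 ∈ [-2/155, 23/155)
j=5 picked index 6: u0 ∈ [3/62, 7/62)
j=6 picked index 8: u0 ∈ [12/155, 17/155)
j=7 picked index 9: u0 ∈ [3/310, 3/10)
j=8 picked index 9: u0 ∈ [-14/155, 1/5)
j=9 picked index 9: u0 ∈ [-59/310, 1/10)
intersection: [12/155, 27/310)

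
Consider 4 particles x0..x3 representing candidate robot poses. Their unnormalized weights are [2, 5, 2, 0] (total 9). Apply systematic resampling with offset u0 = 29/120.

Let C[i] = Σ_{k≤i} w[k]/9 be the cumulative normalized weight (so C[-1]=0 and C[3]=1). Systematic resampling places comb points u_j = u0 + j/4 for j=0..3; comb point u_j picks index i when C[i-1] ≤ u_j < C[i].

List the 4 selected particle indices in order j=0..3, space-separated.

C = [2/9, 7/9, 1, 1]
j=0: u_0=29/120 ∈ [2/9, 7/9) → index 1
j=1: u_1=59/120 ∈ [2/9, 7/9) → index 1
j=2: u_2=89/120 ∈ [2/9, 7/9) → index 1
j=3: u_3=119/120 ∈ [7/9, 1) → index 2

1 1 1 2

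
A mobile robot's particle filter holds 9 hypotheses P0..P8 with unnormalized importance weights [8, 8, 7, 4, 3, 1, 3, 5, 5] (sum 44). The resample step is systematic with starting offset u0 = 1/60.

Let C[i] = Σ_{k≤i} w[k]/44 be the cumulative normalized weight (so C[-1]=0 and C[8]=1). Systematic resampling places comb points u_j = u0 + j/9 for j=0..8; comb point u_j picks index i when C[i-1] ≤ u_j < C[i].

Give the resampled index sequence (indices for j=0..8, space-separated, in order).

0 0 1 1 2 3 5 7 8

C = [2/11, 4/11, 23/44, 27/44, 15/22, 31/44, 17/22, 39/44, 1]
j=0: u_0=1/60 ∈ [0, 2/11) → index 0
j=1: u_1=23/180 ∈ [0, 2/11) → index 0
j=2: u_2=43/180 ∈ [2/11, 4/11) → index 1
j=3: u_3=7/20 ∈ [2/11, 4/11) → index 1
j=4: u_4=83/180 ∈ [4/11, 23/44) → index 2
j=5: u_5=103/180 ∈ [23/44, 27/44) → index 3
j=6: u_6=41/60 ∈ [15/22, 31/44) → index 5
j=7: u_7=143/180 ∈ [17/22, 39/44) → index 7
j=8: u_8=163/180 ∈ [39/44, 1) → index 8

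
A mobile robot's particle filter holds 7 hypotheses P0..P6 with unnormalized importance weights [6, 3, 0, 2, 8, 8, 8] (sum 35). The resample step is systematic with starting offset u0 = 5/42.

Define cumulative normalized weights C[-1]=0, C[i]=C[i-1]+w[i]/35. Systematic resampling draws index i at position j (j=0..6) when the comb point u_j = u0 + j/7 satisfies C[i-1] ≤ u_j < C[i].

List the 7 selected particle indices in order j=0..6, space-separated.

C = [6/35, 9/35, 9/35, 11/35, 19/35, 27/35, 1]
j=0: u_0=5/42 ∈ [0, 6/35) → index 0
j=1: u_1=11/42 ∈ [9/35, 11/35) → index 3
j=2: u_2=17/42 ∈ [11/35, 19/35) → index 4
j=3: u_3=23/42 ∈ [19/35, 27/35) → index 5
j=4: u_4=29/42 ∈ [19/35, 27/35) → index 5
j=5: u_5=5/6 ∈ [27/35, 1) → index 6
j=6: u_6=41/42 ∈ [27/35, 1) → index 6

0 3 4 5 5 6 6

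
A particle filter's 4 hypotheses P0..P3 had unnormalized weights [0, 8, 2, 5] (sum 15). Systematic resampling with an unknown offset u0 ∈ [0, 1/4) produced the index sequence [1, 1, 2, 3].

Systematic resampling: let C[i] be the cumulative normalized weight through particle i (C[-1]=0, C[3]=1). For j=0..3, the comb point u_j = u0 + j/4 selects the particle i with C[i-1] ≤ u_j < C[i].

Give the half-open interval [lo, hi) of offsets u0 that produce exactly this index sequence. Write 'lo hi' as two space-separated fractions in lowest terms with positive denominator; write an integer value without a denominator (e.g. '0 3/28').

1/30 1/6

C = [0, 8/15, 2/3, 1]
j=0 picked index 1: u0 ∈ [0, 8/15)
j=1 picked index 1: u0 ∈ [-1/4, 17/60)
j=2 picked index 2: u0 ∈ [1/30, 1/6)
j=3 picked index 3: u0 ∈ [-1/12, 1/4)
intersection: [1/30, 1/6)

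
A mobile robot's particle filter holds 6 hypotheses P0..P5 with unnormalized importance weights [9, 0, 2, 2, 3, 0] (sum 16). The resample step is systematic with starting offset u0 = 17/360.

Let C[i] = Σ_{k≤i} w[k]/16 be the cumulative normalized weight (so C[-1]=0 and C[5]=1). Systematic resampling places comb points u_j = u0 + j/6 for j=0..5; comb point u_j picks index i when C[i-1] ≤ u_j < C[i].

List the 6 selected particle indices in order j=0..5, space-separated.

C = [9/16, 9/16, 11/16, 13/16, 1, 1]
j=0: u_0=17/360 ∈ [0, 9/16) → index 0
j=1: u_1=77/360 ∈ [0, 9/16) → index 0
j=2: u_2=137/360 ∈ [0, 9/16) → index 0
j=3: u_3=197/360 ∈ [0, 9/16) → index 0
j=4: u_4=257/360 ∈ [11/16, 13/16) → index 3
j=5: u_5=317/360 ∈ [13/16, 1) → index 4

0 0 0 0 3 4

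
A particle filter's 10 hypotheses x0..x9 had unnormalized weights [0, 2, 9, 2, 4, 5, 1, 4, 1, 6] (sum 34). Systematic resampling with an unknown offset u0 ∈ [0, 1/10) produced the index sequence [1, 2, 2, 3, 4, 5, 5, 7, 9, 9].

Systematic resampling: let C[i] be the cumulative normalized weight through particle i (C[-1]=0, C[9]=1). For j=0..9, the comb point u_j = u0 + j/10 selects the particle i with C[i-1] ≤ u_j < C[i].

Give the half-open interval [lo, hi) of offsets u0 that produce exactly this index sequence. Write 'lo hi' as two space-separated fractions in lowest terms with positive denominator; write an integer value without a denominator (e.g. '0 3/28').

2/85 4/85

C = [0, 1/17, 11/34, 13/34, 1/2, 11/17, 23/34, 27/34, 14/17, 1]
j=0 picked index 1: u0 ∈ [0, 1/17)
j=1 picked index 2: u0 ∈ [-7/170, 19/85)
j=2 picked index 2: u0 ∈ [-12/85, 21/170)
j=3 picked index 3: u0 ∈ [2/85, 7/85)
j=4 picked index 4: u0 ∈ [-3/170, 1/10)
j=5 picked index 5: u0 ∈ [0, 5/34)
j=6 picked index 5: u0 ∈ [-1/10, 4/85)
j=7 picked index 7: u0 ∈ [-2/85, 8/85)
j=8 picked index 9: u0 ∈ [2/85, 1/5)
j=9 picked index 9: u0 ∈ [-13/170, 1/10)
intersection: [2/85, 4/85)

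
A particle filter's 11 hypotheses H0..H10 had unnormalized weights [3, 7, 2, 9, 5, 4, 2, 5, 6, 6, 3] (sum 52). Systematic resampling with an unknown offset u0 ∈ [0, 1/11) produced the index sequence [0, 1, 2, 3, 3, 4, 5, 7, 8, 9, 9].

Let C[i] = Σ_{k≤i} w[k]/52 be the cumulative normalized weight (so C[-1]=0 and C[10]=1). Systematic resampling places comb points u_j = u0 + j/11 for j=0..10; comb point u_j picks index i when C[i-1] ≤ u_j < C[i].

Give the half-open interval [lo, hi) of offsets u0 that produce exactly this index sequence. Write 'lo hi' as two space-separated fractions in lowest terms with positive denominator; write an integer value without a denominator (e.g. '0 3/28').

3/286 9/286

C = [3/52, 5/26, 3/13, 21/52, 1/2, 15/26, 8/13, 37/52, 43/52, 49/52, 1]
j=0 picked index 0: u0 ∈ [0, 3/52)
j=1 picked index 1: u0 ∈ [-19/572, 29/286)
j=2 picked index 2: u0 ∈ [3/286, 7/143)
j=3 picked index 3: u0 ∈ [-6/143, 75/572)
j=4 picked index 3: u0 ∈ [-19/143, 23/572)
j=5 picked index 4: u0 ∈ [-29/572, 1/22)
j=6 picked index 5: u0 ∈ [-1/22, 9/286)
j=7 picked index 7: u0 ∈ [-3/143, 43/572)
j=8 picked index 8: u0 ∈ [-9/572, 57/572)
j=9 picked index 9: u0 ∈ [5/572, 71/572)
j=10 picked index 9: u0 ∈ [-47/572, 19/572)
intersection: [3/286, 9/286)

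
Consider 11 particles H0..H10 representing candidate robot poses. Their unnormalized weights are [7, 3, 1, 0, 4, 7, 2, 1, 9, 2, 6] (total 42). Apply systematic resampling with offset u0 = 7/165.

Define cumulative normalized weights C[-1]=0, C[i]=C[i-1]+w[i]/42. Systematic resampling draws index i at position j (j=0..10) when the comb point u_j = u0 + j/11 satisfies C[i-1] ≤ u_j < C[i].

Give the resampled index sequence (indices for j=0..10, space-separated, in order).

0 0 1 4 5 5 7 8 8 10 10

C = [1/6, 5/21, 11/42, 11/42, 5/14, 11/21, 4/7, 25/42, 17/21, 6/7, 1]
j=0: u_0=7/165 ∈ [0, 1/6) → index 0
j=1: u_1=2/15 ∈ [0, 1/6) → index 0
j=2: u_2=37/165 ∈ [1/6, 5/21) → index 1
j=3: u_3=52/165 ∈ [11/42, 5/14) → index 4
j=4: u_4=67/165 ∈ [5/14, 11/21) → index 5
j=5: u_5=82/165 ∈ [5/14, 11/21) → index 5
j=6: u_6=97/165 ∈ [4/7, 25/42) → index 7
j=7: u_7=112/165 ∈ [25/42, 17/21) → index 8
j=8: u_8=127/165 ∈ [25/42, 17/21) → index 8
j=9: u_9=142/165 ∈ [6/7, 1) → index 10
j=10: u_10=157/165 ∈ [6/7, 1) → index 10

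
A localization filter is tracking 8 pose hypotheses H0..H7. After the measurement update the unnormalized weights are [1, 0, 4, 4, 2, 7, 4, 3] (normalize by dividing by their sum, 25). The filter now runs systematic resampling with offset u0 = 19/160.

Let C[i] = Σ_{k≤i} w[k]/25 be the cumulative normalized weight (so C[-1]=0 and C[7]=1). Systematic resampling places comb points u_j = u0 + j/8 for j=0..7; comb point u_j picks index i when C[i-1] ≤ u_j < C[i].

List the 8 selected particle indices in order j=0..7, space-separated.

2 3 4 5 5 6 6 7

C = [1/25, 1/25, 1/5, 9/25, 11/25, 18/25, 22/25, 1]
j=0: u_0=19/160 ∈ [1/25, 1/5) → index 2
j=1: u_1=39/160 ∈ [1/5, 9/25) → index 3
j=2: u_2=59/160 ∈ [9/25, 11/25) → index 4
j=3: u_3=79/160 ∈ [11/25, 18/25) → index 5
j=4: u_4=99/160 ∈ [11/25, 18/25) → index 5
j=5: u_5=119/160 ∈ [18/25, 22/25) → index 6
j=6: u_6=139/160 ∈ [18/25, 22/25) → index 6
j=7: u_7=159/160 ∈ [22/25, 1) → index 7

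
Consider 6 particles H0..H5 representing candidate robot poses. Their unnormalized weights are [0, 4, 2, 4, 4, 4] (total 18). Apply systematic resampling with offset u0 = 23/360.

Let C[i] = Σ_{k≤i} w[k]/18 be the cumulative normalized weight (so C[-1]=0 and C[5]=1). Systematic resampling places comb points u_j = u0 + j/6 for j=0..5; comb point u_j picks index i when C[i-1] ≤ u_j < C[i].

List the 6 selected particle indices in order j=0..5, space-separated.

1 2 3 4 4 5

C = [0, 2/9, 1/3, 5/9, 7/9, 1]
j=0: u_0=23/360 ∈ [0, 2/9) → index 1
j=1: u_1=83/360 ∈ [2/9, 1/3) → index 2
j=2: u_2=143/360 ∈ [1/3, 5/9) → index 3
j=3: u_3=203/360 ∈ [5/9, 7/9) → index 4
j=4: u_4=263/360 ∈ [5/9, 7/9) → index 4
j=5: u_5=323/360 ∈ [7/9, 1) → index 5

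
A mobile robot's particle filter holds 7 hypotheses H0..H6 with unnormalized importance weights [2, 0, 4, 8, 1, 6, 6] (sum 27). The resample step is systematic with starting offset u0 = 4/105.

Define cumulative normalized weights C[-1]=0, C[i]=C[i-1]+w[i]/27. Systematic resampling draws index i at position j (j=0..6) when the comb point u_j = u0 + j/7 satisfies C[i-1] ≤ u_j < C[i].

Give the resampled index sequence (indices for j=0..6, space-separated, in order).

C = [2/27, 2/27, 2/9, 14/27, 5/9, 7/9, 1]
j=0: u_0=4/105 ∈ [0, 2/27) → index 0
j=1: u_1=19/105 ∈ [2/27, 2/9) → index 2
j=2: u_2=34/105 ∈ [2/9, 14/27) → index 3
j=3: u_3=7/15 ∈ [2/9, 14/27) → index 3
j=4: u_4=64/105 ∈ [5/9, 7/9) → index 5
j=5: u_5=79/105 ∈ [5/9, 7/9) → index 5
j=6: u_6=94/105 ∈ [7/9, 1) → index 6

0 2 3 3 5 5 6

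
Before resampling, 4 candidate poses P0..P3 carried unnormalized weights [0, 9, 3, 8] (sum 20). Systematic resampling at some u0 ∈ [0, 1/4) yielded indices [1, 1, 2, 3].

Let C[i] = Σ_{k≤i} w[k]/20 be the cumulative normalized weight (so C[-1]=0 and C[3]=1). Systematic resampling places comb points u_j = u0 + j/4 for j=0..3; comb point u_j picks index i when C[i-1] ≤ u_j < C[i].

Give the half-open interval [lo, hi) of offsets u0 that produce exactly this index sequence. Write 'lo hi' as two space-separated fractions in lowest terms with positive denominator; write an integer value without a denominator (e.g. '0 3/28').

C = [0, 9/20, 3/5, 1]
j=0 picked index 1: u0 ∈ [0, 9/20)
j=1 picked index 1: u0 ∈ [-1/4, 1/5)
j=2 picked index 2: u0 ∈ [-1/20, 1/10)
j=3 picked index 3: u0 ∈ [-3/20, 1/4)
intersection: [0, 1/10)

0 1/10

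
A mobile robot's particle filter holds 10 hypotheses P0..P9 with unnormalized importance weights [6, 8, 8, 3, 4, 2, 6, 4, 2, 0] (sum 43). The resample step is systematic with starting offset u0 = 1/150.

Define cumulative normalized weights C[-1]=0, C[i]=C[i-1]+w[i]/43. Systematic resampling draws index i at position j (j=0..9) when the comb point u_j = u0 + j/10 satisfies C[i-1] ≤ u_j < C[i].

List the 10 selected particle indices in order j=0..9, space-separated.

C = [6/43, 14/43, 22/43, 25/43, 29/43, 31/43, 37/43, 41/43, 1, 1]
j=0: u_0=1/150 ∈ [0, 6/43) → index 0
j=1: u_1=8/75 ∈ [0, 6/43) → index 0
j=2: u_2=31/150 ∈ [6/43, 14/43) → index 1
j=3: u_3=23/75 ∈ [6/43, 14/43) → index 1
j=4: u_4=61/150 ∈ [14/43, 22/43) → index 2
j=5: u_5=38/75 ∈ [14/43, 22/43) → index 2
j=6: u_6=91/150 ∈ [25/43, 29/43) → index 4
j=7: u_7=53/75 ∈ [29/43, 31/43) → index 5
j=8: u_8=121/150 ∈ [31/43, 37/43) → index 6
j=9: u_9=68/75 ∈ [37/43, 41/43) → index 7

0 0 1 1 2 2 4 5 6 7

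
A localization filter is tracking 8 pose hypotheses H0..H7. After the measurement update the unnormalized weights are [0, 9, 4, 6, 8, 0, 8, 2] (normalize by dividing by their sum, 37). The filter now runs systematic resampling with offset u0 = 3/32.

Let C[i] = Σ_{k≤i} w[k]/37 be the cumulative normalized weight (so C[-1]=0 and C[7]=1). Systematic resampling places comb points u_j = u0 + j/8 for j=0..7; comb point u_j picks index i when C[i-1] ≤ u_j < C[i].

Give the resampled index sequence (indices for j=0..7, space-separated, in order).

1 1 2 3 4 4 6 7

C = [0, 9/37, 13/37, 19/37, 27/37, 27/37, 35/37, 1]
j=0: u_0=3/32 ∈ [0, 9/37) → index 1
j=1: u_1=7/32 ∈ [0, 9/37) → index 1
j=2: u_2=11/32 ∈ [9/37, 13/37) → index 2
j=3: u_3=15/32 ∈ [13/37, 19/37) → index 3
j=4: u_4=19/32 ∈ [19/37, 27/37) → index 4
j=5: u_5=23/32 ∈ [19/37, 27/37) → index 4
j=6: u_6=27/32 ∈ [27/37, 35/37) → index 6
j=7: u_7=31/32 ∈ [35/37, 1) → index 7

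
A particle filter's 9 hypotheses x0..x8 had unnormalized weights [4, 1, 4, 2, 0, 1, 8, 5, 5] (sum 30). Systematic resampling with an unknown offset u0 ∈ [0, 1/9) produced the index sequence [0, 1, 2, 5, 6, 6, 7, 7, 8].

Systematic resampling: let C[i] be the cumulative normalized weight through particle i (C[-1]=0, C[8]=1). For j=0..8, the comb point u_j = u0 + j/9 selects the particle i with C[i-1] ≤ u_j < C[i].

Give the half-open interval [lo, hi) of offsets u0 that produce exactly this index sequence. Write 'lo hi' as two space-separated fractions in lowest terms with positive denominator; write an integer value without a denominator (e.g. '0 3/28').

C = [2/15, 1/6, 3/10, 11/30, 11/30, 2/5, 2/3, 5/6, 1]
j=0 picked index 0: u0 ∈ [0, 2/15)
j=1 picked index 1: u0 ∈ [1/45, 1/18)
j=2 picked index 2: u0 ∈ [-1/18, 7/90)
j=3 picked index 5: u0 ∈ [1/30, 1/15)
j=4 picked index 6: u0 ∈ [-2/45, 2/9)
j=5 picked index 6: u0 ∈ [-7/45, 1/9)
j=6 picked index 7: u0 ∈ [0, 1/6)
j=7 picked index 7: u0 ∈ [-1/9, 1/18)
j=8 picked index 8: u0 ∈ [-1/18, 1/9)
intersection: [1/30, 1/18)

1/30 1/18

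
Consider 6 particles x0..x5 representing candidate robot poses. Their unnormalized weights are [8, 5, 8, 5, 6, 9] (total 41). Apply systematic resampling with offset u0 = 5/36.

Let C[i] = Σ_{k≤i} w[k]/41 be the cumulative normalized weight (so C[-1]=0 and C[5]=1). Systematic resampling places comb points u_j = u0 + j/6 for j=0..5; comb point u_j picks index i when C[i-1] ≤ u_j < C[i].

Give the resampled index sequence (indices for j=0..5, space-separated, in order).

0 1 2 4 5 5

C = [8/41, 13/41, 21/41, 26/41, 32/41, 1]
j=0: u_0=5/36 ∈ [0, 8/41) → index 0
j=1: u_1=11/36 ∈ [8/41, 13/41) → index 1
j=2: u_2=17/36 ∈ [13/41, 21/41) → index 2
j=3: u_3=23/36 ∈ [26/41, 32/41) → index 4
j=4: u_4=29/36 ∈ [32/41, 1) → index 5
j=5: u_5=35/36 ∈ [32/41, 1) → index 5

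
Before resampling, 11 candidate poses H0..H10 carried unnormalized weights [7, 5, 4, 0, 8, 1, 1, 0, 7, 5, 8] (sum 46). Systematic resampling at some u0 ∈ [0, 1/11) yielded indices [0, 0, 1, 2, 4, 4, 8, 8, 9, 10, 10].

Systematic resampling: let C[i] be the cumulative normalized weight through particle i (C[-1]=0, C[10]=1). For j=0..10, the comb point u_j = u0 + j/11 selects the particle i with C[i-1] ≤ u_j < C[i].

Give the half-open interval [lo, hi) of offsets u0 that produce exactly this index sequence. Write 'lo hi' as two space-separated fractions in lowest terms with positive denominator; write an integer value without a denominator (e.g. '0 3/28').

C = [7/46, 6/23, 8/23, 8/23, 12/23, 25/46, 13/23, 13/23, 33/46, 19/23, 1]
j=0 picked index 0: u0 ∈ [0, 7/46)
j=1 picked index 0: u0 ∈ [-1/11, 31/506)
j=2 picked index 1: u0 ∈ [-15/506, 20/253)
j=3 picked index 2: u0 ∈ [-3/253, 19/253)
j=4 picked index 4: u0 ∈ [-4/253, 40/253)
j=5 picked index 4: u0 ∈ [-27/253, 17/253)
j=6 picked index 8: u0 ∈ [5/253, 87/506)
j=7 picked index 8: u0 ∈ [-18/253, 41/506)
j=8 picked index 9: u0 ∈ [-5/506, 25/253)
j=9 picked index 10: u0 ∈ [2/253, 2/11)
j=10 picked index 10: u0 ∈ [-21/253, 1/11)
intersection: [5/253, 31/506)

5/253 31/506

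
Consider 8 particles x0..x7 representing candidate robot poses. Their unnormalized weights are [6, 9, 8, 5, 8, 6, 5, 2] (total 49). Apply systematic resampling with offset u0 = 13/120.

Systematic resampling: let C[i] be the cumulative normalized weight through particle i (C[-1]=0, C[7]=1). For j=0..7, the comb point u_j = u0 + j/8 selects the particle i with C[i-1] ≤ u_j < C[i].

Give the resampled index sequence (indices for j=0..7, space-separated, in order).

C = [6/49, 15/49, 23/49, 4/7, 36/49, 6/7, 47/49, 1]
j=0: u_0=13/120 ∈ [0, 6/49) → index 0
j=1: u_1=7/30 ∈ [6/49, 15/49) → index 1
j=2: u_2=43/120 ∈ [15/49, 23/49) → index 2
j=3: u_3=29/60 ∈ [23/49, 4/7) → index 3
j=4: u_4=73/120 ∈ [4/7, 36/49) → index 4
j=5: u_5=11/15 ∈ [4/7, 36/49) → index 4
j=6: u_6=103/120 ∈ [6/7, 47/49) → index 6
j=7: u_7=59/60 ∈ [47/49, 1) → index 7

0 1 2 3 4 4 6 7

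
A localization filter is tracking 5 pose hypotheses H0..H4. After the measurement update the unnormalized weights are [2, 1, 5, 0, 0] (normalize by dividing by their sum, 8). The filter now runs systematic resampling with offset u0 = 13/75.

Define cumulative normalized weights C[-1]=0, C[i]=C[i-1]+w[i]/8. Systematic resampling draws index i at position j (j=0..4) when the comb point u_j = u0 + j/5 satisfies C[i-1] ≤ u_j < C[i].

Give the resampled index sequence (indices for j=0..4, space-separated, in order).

0 1 2 2 2

C = [1/4, 3/8, 1, 1, 1]
j=0: u_0=13/75 ∈ [0, 1/4) → index 0
j=1: u_1=28/75 ∈ [1/4, 3/8) → index 1
j=2: u_2=43/75 ∈ [3/8, 1) → index 2
j=3: u_3=58/75 ∈ [3/8, 1) → index 2
j=4: u_4=73/75 ∈ [3/8, 1) → index 2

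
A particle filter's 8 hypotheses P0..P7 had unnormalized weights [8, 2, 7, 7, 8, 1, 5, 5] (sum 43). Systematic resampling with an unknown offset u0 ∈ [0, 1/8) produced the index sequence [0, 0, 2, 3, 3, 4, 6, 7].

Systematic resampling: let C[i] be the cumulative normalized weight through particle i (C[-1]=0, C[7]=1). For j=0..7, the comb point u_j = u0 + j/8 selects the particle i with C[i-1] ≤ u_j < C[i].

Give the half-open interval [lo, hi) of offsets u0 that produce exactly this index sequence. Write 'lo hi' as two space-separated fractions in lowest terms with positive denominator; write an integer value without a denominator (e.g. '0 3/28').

C = [8/43, 10/43, 17/43, 24/43, 32/43, 33/43, 38/43, 1]
j=0 picked index 0: u0 ∈ [0, 8/43)
j=1 picked index 0: u0 ∈ [-1/8, 21/344)
j=2 picked index 2: u0 ∈ [-3/172, 25/172)
j=3 picked index 3: u0 ∈ [7/344, 63/344)
j=4 picked index 3: u0 ∈ [-9/86, 5/86)
j=5 picked index 4: u0 ∈ [-23/344, 41/344)
j=6 picked index 6: u0 ∈ [3/172, 23/172)
j=7 picked index 7: u0 ∈ [3/344, 1/8)
intersection: [7/344, 5/86)

7/344 5/86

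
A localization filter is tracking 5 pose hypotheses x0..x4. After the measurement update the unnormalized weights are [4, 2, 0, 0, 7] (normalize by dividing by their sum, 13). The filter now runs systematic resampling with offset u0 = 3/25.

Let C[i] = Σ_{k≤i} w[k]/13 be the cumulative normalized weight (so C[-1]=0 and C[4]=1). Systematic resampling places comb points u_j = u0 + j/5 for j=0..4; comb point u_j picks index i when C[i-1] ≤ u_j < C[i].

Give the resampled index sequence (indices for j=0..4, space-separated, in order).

0 1 4 4 4

C = [4/13, 6/13, 6/13, 6/13, 1]
j=0: u_0=3/25 ∈ [0, 4/13) → index 0
j=1: u_1=8/25 ∈ [4/13, 6/13) → index 1
j=2: u_2=13/25 ∈ [6/13, 1) → index 4
j=3: u_3=18/25 ∈ [6/13, 1) → index 4
j=4: u_4=23/25 ∈ [6/13, 1) → index 4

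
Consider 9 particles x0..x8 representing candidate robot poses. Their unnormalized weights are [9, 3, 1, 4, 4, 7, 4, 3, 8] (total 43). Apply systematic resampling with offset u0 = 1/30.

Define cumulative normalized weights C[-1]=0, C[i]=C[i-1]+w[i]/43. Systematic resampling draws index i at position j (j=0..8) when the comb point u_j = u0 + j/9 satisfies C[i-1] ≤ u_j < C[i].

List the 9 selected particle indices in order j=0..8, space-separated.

0 0 1 3 4 5 6 7 8

C = [9/43, 12/43, 13/43, 17/43, 21/43, 28/43, 32/43, 35/43, 1]
j=0: u_0=1/30 ∈ [0, 9/43) → index 0
j=1: u_1=13/90 ∈ [0, 9/43) → index 0
j=2: u_2=23/90 ∈ [9/43, 12/43) → index 1
j=3: u_3=11/30 ∈ [13/43, 17/43) → index 3
j=4: u_4=43/90 ∈ [17/43, 21/43) → index 4
j=5: u_5=53/90 ∈ [21/43, 28/43) → index 5
j=6: u_6=7/10 ∈ [28/43, 32/43) → index 6
j=7: u_7=73/90 ∈ [32/43, 35/43) → index 7
j=8: u_8=83/90 ∈ [35/43, 1) → index 8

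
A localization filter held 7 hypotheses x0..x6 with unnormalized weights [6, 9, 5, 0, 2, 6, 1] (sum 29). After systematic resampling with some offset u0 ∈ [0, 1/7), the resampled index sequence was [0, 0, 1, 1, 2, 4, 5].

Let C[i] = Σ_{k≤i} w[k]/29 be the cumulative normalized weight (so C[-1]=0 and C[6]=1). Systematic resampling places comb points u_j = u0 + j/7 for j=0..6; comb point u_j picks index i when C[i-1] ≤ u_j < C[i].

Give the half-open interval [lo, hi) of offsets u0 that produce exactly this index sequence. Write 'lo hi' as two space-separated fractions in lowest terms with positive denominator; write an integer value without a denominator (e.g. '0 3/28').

C = [6/29, 15/29, 20/29, 20/29, 22/29, 28/29, 1]
j=0 picked index 0: u0 ∈ [0, 6/29)
j=1 picked index 0: u0 ∈ [-1/7, 13/203)
j=2 picked index 1: u0 ∈ [-16/203, 47/203)
j=3 picked index 1: u0 ∈ [-45/203, 18/203)
j=4 picked index 2: u0 ∈ [-11/203, 24/203)
j=5 picked index 4: u0 ∈ [-5/203, 9/203)
j=6 picked index 5: u0 ∈ [-20/203, 22/203)
intersection: [0, 9/203)

0 9/203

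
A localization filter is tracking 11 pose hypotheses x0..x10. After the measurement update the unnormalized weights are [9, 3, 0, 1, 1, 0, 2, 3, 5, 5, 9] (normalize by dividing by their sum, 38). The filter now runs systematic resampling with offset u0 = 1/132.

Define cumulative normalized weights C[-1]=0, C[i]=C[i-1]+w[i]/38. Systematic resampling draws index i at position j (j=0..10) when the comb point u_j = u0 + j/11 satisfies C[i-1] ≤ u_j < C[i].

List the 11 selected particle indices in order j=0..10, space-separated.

0 0 0 1 6 7 8 9 9 10 10

C = [9/38, 6/19, 6/19, 13/38, 7/19, 7/19, 8/19, 1/2, 12/19, 29/38, 1]
j=0: u_0=1/132 ∈ [0, 9/38) → index 0
j=1: u_1=13/132 ∈ [0, 9/38) → index 0
j=2: u_2=25/132 ∈ [0, 9/38) → index 0
j=3: u_3=37/132 ∈ [9/38, 6/19) → index 1
j=4: u_4=49/132 ∈ [7/19, 8/19) → index 6
j=5: u_5=61/132 ∈ [8/19, 1/2) → index 7
j=6: u_6=73/132 ∈ [1/2, 12/19) → index 8
j=7: u_7=85/132 ∈ [12/19, 29/38) → index 9
j=8: u_8=97/132 ∈ [12/19, 29/38) → index 9
j=9: u_9=109/132 ∈ [29/38, 1) → index 10
j=10: u_10=11/12 ∈ [29/38, 1) → index 10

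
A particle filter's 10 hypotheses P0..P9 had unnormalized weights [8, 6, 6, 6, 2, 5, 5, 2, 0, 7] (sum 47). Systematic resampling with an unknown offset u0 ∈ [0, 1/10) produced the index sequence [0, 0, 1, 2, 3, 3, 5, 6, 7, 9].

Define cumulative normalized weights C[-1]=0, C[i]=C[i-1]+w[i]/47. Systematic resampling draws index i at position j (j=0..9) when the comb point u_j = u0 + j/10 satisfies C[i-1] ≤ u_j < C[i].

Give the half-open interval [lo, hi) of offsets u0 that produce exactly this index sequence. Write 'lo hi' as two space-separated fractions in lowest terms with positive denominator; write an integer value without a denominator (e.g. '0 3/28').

C = [8/47, 14/47, 20/47, 26/47, 28/47, 33/47, 38/47, 40/47, 40/47, 1]
j=0 picked index 0: u0 ∈ [0, 8/47)
j=1 picked index 0: u0 ∈ [-1/10, 33/470)
j=2 picked index 1: u0 ∈ [-7/235, 23/235)
j=3 picked index 2: u0 ∈ [-1/470, 59/470)
j=4 picked index 3: u0 ∈ [6/235, 36/235)
j=5 picked index 3: u0 ∈ [-7/94, 5/94)
j=6 picked index 5: u0 ∈ [-1/235, 24/235)
j=7 picked index 6: u0 ∈ [1/470, 51/470)
j=8 picked index 7: u0 ∈ [2/235, 12/235)
j=9 picked index 9: u0 ∈ [-23/470, 1/10)
intersection: [6/235, 12/235)

6/235 12/235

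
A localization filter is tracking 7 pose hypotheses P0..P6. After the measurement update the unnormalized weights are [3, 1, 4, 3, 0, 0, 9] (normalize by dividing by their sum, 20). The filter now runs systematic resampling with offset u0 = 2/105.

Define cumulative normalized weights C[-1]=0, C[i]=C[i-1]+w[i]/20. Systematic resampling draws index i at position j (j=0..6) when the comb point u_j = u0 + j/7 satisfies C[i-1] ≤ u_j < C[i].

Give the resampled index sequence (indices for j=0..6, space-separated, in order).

C = [3/20, 1/5, 2/5, 11/20, 11/20, 11/20, 1]
j=0: u_0=2/105 ∈ [0, 3/20) → index 0
j=1: u_1=17/105 ∈ [3/20, 1/5) → index 1
j=2: u_2=32/105 ∈ [1/5, 2/5) → index 2
j=3: u_3=47/105 ∈ [2/5, 11/20) → index 3
j=4: u_4=62/105 ∈ [11/20, 1) → index 6
j=5: u_5=11/15 ∈ [11/20, 1) → index 6
j=6: u_6=92/105 ∈ [11/20, 1) → index 6

0 1 2 3 6 6 6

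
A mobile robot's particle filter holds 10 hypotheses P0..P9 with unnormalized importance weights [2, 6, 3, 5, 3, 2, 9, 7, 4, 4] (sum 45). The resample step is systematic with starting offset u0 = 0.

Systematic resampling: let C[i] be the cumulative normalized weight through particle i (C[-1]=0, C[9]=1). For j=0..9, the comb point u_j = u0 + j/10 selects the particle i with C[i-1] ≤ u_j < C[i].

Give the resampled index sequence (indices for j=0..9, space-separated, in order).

C = [2/45, 8/45, 11/45, 16/45, 19/45, 7/15, 2/3, 37/45, 41/45, 1]
j=0: u_0=0 ∈ [0, 2/45) → index 0
j=1: u_1=1/10 ∈ [2/45, 8/45) → index 1
j=2: u_2=1/5 ∈ [8/45, 11/45) → index 2
j=3: u_3=3/10 ∈ [11/45, 16/45) → index 3
j=4: u_4=2/5 ∈ [16/45, 19/45) → index 4
j=5: u_5=1/2 ∈ [7/15, 2/3) → index 6
j=6: u_6=3/5 ∈ [7/15, 2/3) → index 6
j=7: u_7=7/10 ∈ [2/3, 37/45) → index 7
j=8: u_8=4/5 ∈ [2/3, 37/45) → index 7
j=9: u_9=9/10 ∈ [37/45, 41/45) → index 8

0 1 2 3 4 6 6 7 7 8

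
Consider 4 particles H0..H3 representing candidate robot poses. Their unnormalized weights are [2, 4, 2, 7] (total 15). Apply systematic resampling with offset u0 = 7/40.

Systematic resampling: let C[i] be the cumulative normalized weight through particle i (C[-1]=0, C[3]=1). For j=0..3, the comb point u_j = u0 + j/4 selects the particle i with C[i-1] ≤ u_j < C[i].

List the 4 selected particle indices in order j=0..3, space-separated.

1 2 3 3

C = [2/15, 2/5, 8/15, 1]
j=0: u_0=7/40 ∈ [2/15, 2/5) → index 1
j=1: u_1=17/40 ∈ [2/5, 8/15) → index 2
j=2: u_2=27/40 ∈ [8/15, 1) → index 3
j=3: u_3=37/40 ∈ [8/15, 1) → index 3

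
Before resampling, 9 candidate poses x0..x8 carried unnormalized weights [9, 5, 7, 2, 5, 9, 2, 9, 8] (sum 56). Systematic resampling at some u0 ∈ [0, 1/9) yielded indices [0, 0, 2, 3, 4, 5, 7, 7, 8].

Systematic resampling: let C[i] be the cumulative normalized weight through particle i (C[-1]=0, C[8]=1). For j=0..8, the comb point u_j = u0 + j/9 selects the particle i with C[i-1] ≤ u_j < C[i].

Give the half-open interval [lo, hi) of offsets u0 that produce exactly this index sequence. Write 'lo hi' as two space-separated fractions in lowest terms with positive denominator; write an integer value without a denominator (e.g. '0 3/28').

1/24 25/504

C = [9/56, 1/4, 3/8, 23/56, 1/2, 37/56, 39/56, 6/7, 1]
j=0 picked index 0: u0 ∈ [0, 9/56)
j=1 picked index 0: u0 ∈ [-1/9, 25/504)
j=2 picked index 2: u0 ∈ [1/36, 11/72)
j=3 picked index 3: u0 ∈ [1/24, 13/168)
j=4 picked index 4: u0 ∈ [-17/504, 1/18)
j=5 picked index 5: u0 ∈ [-1/18, 53/504)
j=6 picked index 7: u0 ∈ [5/168, 4/21)
j=7 picked index 7: u0 ∈ [-41/504, 5/63)
j=8 picked index 8: u0 ∈ [-2/63, 1/9)
intersection: [1/24, 25/504)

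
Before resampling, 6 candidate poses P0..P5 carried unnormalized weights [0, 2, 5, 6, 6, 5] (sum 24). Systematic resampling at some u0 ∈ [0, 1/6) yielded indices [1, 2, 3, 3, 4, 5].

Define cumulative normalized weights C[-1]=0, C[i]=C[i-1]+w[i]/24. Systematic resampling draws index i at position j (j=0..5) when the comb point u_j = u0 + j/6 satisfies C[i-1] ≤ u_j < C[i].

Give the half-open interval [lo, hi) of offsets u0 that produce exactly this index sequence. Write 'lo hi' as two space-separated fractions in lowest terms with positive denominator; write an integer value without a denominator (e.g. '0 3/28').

0 1/24

C = [0, 1/12, 7/24, 13/24, 19/24, 1]
j=0 picked index 1: u0 ∈ [0, 1/12)
j=1 picked index 2: u0 ∈ [-1/12, 1/8)
j=2 picked index 3: u0 ∈ [-1/24, 5/24)
j=3 picked index 3: u0 ∈ [-5/24, 1/24)
j=4 picked index 4: u0 ∈ [-1/8, 1/8)
j=5 picked index 5: u0 ∈ [-1/24, 1/6)
intersection: [0, 1/24)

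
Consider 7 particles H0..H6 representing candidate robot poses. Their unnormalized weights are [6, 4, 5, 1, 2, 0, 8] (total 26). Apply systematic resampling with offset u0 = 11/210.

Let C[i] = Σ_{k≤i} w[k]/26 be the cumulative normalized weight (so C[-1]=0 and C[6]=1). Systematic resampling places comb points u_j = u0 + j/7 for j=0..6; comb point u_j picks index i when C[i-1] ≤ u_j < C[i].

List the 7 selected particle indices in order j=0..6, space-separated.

C = [3/13, 5/13, 15/26, 8/13, 9/13, 9/13, 1]
j=0: u_0=11/210 ∈ [0, 3/13) → index 0
j=1: u_1=41/210 ∈ [0, 3/13) → index 0
j=2: u_2=71/210 ∈ [3/13, 5/13) → index 1
j=3: u_3=101/210 ∈ [5/13, 15/26) → index 2
j=4: u_4=131/210 ∈ [8/13, 9/13) → index 4
j=5: u_5=23/30 ∈ [9/13, 1) → index 6
j=6: u_6=191/210 ∈ [9/13, 1) → index 6

0 0 1 2 4 6 6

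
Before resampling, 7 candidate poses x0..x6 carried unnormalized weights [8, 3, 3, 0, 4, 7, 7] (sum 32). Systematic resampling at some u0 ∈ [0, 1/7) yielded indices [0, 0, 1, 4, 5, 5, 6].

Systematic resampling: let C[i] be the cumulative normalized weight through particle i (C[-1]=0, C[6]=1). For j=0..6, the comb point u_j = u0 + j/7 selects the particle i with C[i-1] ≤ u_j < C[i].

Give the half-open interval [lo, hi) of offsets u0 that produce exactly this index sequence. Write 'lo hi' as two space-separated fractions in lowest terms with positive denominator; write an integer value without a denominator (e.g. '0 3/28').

C = [1/4, 11/32, 7/16, 7/16, 9/16, 25/32, 1]
j=0 picked index 0: u0 ∈ [0, 1/4)
j=1 picked index 0: u0 ∈ [-1/7, 3/28)
j=2 picked index 1: u0 ∈ [-1/28, 13/224)
j=3 picked index 4: u0 ∈ [1/112, 15/112)
j=4 picked index 5: u0 ∈ [-1/112, 47/224)
j=5 picked index 5: u0 ∈ [-17/112, 15/224)
j=6 picked index 6: u0 ∈ [-17/224, 1/7)
intersection: [1/112, 13/224)

1/112 13/224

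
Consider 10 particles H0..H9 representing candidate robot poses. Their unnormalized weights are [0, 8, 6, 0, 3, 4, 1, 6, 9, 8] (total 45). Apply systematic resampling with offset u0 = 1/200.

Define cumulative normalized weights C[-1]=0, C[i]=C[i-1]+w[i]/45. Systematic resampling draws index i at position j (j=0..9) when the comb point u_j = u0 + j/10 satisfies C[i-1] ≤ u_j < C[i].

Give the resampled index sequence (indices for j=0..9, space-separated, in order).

1 1 2 2 5 7 7 8 8 9

C = [0, 8/45, 14/45, 14/45, 17/45, 7/15, 22/45, 28/45, 37/45, 1]
j=0: u_0=1/200 ∈ [0, 8/45) → index 1
j=1: u_1=21/200 ∈ [0, 8/45) → index 1
j=2: u_2=41/200 ∈ [8/45, 14/45) → index 2
j=3: u_3=61/200 ∈ [8/45, 14/45) → index 2
j=4: u_4=81/200 ∈ [17/45, 7/15) → index 5
j=5: u_5=101/200 ∈ [22/45, 28/45) → index 7
j=6: u_6=121/200 ∈ [22/45, 28/45) → index 7
j=7: u_7=141/200 ∈ [28/45, 37/45) → index 8
j=8: u_8=161/200 ∈ [28/45, 37/45) → index 8
j=9: u_9=181/200 ∈ [37/45, 1) → index 9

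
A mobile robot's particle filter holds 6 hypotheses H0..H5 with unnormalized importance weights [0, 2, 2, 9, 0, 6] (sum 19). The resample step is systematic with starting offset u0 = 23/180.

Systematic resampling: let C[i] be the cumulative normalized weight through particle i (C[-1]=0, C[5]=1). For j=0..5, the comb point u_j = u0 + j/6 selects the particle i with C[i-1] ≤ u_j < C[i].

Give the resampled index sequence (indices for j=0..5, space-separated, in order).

C = [0, 2/19, 4/19, 13/19, 13/19, 1]
j=0: u_0=23/180 ∈ [2/19, 4/19) → index 2
j=1: u_1=53/180 ∈ [4/19, 13/19) → index 3
j=2: u_2=83/180 ∈ [4/19, 13/19) → index 3
j=3: u_3=113/180 ∈ [4/19, 13/19) → index 3
j=4: u_4=143/180 ∈ [13/19, 1) → index 5
j=5: u_5=173/180 ∈ [13/19, 1) → index 5

2 3 3 3 5 5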